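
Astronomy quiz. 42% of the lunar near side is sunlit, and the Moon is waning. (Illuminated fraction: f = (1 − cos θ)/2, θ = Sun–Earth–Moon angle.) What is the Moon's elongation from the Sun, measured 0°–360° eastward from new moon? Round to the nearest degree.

279°

Invert f = (1 − cos θ)/2 to get cos θ = 1 − 2(0.42) = 0.160, hence θ₀ = arccos 0.160 = 80.8°.
A waning Moon lies in 180°–360°, so θ = 360° − 80.8° = 279.2°.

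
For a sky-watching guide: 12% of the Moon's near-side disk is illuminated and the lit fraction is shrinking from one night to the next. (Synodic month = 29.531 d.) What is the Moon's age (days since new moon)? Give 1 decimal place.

From f = (1 − cos θ)/2: cos θ = 1 − 2×0.12 = 0.760; arccos → 40.5°.
A waning Moon lies in 180°–360°, so θ = 360° − 40.5° = 319.5°.
That fraction of the synodic month is 319.5/360 × 29.531 d ≈ 26.21 d.

26.2 days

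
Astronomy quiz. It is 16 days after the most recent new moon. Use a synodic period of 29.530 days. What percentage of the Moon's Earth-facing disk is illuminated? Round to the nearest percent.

98%

Elongation θ = 360° × 16/29.530 ≈ 195.1°.
Illuminated fraction = (1 − cos 195.1°)/2 = (1 − (-0.966))/2 ≈ 0.983, so 98%.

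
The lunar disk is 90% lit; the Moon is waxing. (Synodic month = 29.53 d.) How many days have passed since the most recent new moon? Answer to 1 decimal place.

cos θ = 1 − 2f = -0.800, giving a principal value of 143.1°.
Waxing ⇒ before full, so θ = 143.1°.
At 360°/29.53 d per day, 143.1° corresponds to 11.74 days.

11.7 days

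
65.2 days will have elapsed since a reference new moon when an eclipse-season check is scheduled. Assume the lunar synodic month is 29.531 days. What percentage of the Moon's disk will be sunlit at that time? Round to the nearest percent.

65.2 d spans 2 complete synodic months (2 × 29.531 = 59.06 d) plus 6.14 d.
The Moon has covered 6.14/29.531 of its cycle, so θ ≈ 360° × 6.14/29.531 = 74.8°.
Illuminated fraction = (1 − cos 74.8°)/2 = (1 − 0.262)/2 ≈ 0.369, so 37%.

37%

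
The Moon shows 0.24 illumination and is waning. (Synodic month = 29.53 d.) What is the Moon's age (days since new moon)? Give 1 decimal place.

24.7 days

cos θ = 1 − 2f = 0.520, giving a principal value of 58.7°.
Waning ⇒ past full, so θ = 360° − 58.7° = 301.3°.
That fraction of the synodic month is 301.3/360 × 29.53 d ≈ 24.72 d.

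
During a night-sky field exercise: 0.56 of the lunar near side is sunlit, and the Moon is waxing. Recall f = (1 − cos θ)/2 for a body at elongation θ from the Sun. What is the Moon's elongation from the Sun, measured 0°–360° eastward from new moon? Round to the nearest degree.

From f = (1 − cos θ)/2: cos θ = 1 − 2×0.56 = -0.120; arccos → 96.9°.
Before full moon the principal value applies: θ = 96.9°.

97°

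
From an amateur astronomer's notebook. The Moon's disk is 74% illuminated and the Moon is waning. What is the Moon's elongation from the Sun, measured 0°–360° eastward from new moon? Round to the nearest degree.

241°

cos θ = 1 − 2f = -0.480, giving a principal value of 118.7°.
A waning Moon lies in 180°–360°, so θ = 360° − 118.7° = 241.3°.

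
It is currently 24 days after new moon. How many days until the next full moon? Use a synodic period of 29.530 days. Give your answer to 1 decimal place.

20.3 days

Full moon is 0.5 of the way through the cycle: age 0.5 × 29.530 = 14.765 d.
This lunation's full moon (14.765 d) has passed, so add one period: 44.295 − 24 = 20.295 days.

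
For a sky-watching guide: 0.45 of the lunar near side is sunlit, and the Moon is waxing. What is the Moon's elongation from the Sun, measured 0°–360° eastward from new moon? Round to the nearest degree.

From f = (1 − cos θ)/2: cos θ = 1 − 2×0.45 = 0.100; arccos → 84.3°.
Before full moon the principal value applies: θ = 84.3°.

84°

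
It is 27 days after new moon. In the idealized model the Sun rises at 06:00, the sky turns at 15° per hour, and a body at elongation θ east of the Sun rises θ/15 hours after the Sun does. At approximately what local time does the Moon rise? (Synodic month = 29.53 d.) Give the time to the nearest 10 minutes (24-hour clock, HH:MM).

Phase angle: θ = 360°·(27 d)/(29.53 d) = 329.2°.
Delay after the Sun = 329.2° / (15°/h) ≈ 21.94 h.
06:00 + 21.944 h ≈ 03:57 → 04:00 to the nearest ten minutes.

04:00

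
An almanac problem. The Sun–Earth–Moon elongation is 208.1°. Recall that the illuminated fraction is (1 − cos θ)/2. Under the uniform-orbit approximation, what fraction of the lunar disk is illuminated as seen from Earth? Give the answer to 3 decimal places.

cos 208.1° = (-0.882), so f = (1 − (-0.882))/2 = 0.941.

0.941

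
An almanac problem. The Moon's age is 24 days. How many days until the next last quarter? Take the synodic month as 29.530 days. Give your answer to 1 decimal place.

27.7 days

Last quarter is 0.75 of the way through the cycle: age 0.75 × 29.530 = 22.148 d.
Already past this cycle's last quarter; the next is at 22.148 + 29.530 = 51.678 d, so 51.678 − 24 = 27.678 days.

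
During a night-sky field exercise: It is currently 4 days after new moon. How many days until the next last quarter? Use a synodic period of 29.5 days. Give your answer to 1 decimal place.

18.1 days

Last quarter occurs at elongation 270°, i.e. at age 29.5 × 270/360 = 22.125 d.
So 18.125 days remain (22.125 − 4).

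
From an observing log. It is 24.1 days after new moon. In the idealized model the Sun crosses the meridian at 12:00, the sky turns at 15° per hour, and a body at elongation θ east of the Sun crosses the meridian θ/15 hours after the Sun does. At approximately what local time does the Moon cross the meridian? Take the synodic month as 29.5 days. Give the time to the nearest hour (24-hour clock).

Elongation θ = 360° × 24.1/29.5 ≈ 294.1°.
At 15° of sky rotation per hour, 294.1° corresponds to a 19.61 h lag.
12:00 + 19.61 h ≈ 07:36 → 08:00 to the nearest hour.

08:00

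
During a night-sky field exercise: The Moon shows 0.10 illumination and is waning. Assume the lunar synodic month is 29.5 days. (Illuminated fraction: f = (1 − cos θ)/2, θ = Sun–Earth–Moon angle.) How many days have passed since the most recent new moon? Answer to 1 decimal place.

26.5 days

Invert f = (1 − cos θ)/2 to get cos θ = 1 − 2(0.10) = 0.800, hence θ₀ = arccos 0.800 = 36.9°.
Since the Moon is past full (waning), take the reflex angle: θ = 360° − 36.9° = 323.1°.
At 360°/29.5 d per day, 323.1° corresponds to 26.48 days.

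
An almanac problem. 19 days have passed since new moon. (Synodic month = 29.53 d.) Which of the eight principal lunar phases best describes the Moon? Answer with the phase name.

waning gibbous

θ ≈ 360° × 19/29.53 = 232°, which falls in the waning gibbous sector.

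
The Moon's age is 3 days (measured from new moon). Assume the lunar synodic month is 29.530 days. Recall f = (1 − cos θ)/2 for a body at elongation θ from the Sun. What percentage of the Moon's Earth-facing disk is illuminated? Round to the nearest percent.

10%

The Moon has covered 3/29.530 of its cycle, so θ ≈ 360° × 3/29.530 = 36.6°.
cos 36.6° = 0.803, so f = (1 − 0.803)/2 = 0.098, so 10%.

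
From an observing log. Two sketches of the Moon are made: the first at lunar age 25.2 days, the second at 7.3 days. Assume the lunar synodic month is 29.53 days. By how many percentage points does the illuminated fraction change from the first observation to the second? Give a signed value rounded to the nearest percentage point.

θ₁ = 360° × 25.2/29.53 = 307.2°, f₁ = (1 − cos θ₁)/2 = 0.198.
θ₂ = 360° × 7.3/29.53 = 89.0°, f₂ = (1 − cos θ₂)/2 = 0.491.
Change = f₂ − f₁ = +0.294 → +29 percentage points.

+29 percentage points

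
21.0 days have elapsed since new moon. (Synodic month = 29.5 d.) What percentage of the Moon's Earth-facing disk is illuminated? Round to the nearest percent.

62%

The Moon has covered 21.0/29.5 of its cycle, so θ ≈ 360° × 21.0/29.5 = 256.3°.
With cos θ = (-0.237), the lit fraction is (1 − (-0.237))/2 ≈ 0.619, so 62%.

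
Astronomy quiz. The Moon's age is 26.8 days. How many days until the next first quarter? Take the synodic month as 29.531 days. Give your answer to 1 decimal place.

10.1 days

First quarter is 0.25 of the way through the cycle: age 0.25 × 29.531 = 7.383 d.
Already past this cycle's first quarter; the next is at 7.383 + 29.531 = 36.914 d, so 36.914 − 26.8 = 10.114 days.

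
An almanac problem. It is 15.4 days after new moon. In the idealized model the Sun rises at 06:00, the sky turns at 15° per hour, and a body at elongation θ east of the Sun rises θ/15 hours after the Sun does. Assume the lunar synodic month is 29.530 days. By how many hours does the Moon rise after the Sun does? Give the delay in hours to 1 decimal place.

Elongation θ = 360° × 15.4/29.530 ≈ 187.7°.
At 15° of sky rotation per hour, 187.7° corresponds to a 12.52 h lag.
So the Moon rises 12.52 h after the Sun.

12.5 h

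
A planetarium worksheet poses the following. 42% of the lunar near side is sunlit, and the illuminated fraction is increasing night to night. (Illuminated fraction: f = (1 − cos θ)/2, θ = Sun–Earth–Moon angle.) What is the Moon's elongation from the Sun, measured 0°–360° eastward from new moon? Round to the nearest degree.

81°

cos θ = 1 − 2f = 0.160, giving a principal value of 80.8°.
The Moon is waxing (0°–180°), so θ = 80.8° directly.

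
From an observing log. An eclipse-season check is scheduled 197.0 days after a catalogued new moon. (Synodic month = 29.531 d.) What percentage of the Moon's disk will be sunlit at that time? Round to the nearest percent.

74%

197.0 d spans 6 complete synodic months (6 × 29.531 = 177.19 d) plus 19.81 d.
The Moon has covered 19.81/29.531 of its cycle, so θ ≈ 360° × 19.81/29.531 = 241.5°.
With cos θ = (-0.476), the lit fraction is (1 − (-0.476))/2 ≈ 0.738, so 74%.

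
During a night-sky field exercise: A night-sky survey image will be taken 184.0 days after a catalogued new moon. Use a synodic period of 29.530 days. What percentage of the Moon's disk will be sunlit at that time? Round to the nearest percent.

184.0 d spans 6 complete synodic months (6 × 29.530 = 177.18 d) plus 6.82 d.
Elongation θ = 360° × 6.82/29.530 ≈ 83.1°.
Illuminated fraction = (1 − cos 83.1°)/2 = (1 − 0.119)/2 ≈ 0.440, so 44%.

44%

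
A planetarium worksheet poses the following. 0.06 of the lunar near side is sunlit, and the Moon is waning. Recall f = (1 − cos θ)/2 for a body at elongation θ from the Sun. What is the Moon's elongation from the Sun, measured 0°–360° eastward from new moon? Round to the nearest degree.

332°

cos θ = 1 − 2f = 0.880, giving a principal value of 28.4°.
A waning Moon lies in 180°–360°, so θ = 360° − 28.4° = 331.6°.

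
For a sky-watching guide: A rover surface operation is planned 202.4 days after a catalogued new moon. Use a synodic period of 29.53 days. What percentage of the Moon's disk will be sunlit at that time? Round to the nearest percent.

202.4/29.53 = 6.854 lunations, so 6 complete cycles and 25.22 d into the next.
The Moon has covered 25.22/29.53 of its cycle, so θ ≈ 360° × 25.22/29.53 = 307.5°.
Illuminated fraction = (1 − cos 307.5°)/2 = (1 − 0.608)/2 ≈ 0.196, so 20%.

20%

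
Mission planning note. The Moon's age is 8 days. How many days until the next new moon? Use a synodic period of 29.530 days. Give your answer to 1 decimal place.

21.5 days

One full lunation from the last new moon is 29.530 d; remaining = 29.530 − 8 = 21.530 d.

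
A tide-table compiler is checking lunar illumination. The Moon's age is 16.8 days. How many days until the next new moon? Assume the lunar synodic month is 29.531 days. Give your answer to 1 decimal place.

The next new moon completes the synodic month: 29.531 − 16.8 = 12.731 days.

12.7 days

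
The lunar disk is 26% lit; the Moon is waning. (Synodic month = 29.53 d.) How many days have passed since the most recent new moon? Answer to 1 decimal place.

cos θ = 1 − 2f = 0.480, giving a principal value of 61.3°.
A waning Moon lies in 180°–360°, so θ = 360° − 61.3° = 298.7°.
That fraction of the synodic month is 298.7/360 × 29.53 d ≈ 24.50 d.

24.5 days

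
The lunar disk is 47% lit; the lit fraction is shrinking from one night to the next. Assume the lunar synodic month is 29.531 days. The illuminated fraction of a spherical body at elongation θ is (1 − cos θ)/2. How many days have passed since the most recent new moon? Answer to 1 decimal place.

From f = (1 − cos θ)/2: cos θ = 1 − 2×0.47 = 0.060; arccos → 86.6°.
A waning Moon lies in 180°–360°, so θ = 360° − 86.6° = 273.4°.
At 360°/29.531 d per day, 273.4° corresponds to 22.43 days.

22.4 days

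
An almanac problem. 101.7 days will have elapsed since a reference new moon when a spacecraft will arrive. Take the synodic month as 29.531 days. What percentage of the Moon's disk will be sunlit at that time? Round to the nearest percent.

Reduce mod P: 101.7 − 3×29.531 = 13.11 d into the current lunation.
The Moon has covered 13.11/29.531 of its cycle, so θ ≈ 360° × 13.11/29.531 = 159.8°.
Illuminated fraction = (1 − cos 159.8°)/2 = (1 − (-0.938))/2 ≈ 0.969, so 97%.

97%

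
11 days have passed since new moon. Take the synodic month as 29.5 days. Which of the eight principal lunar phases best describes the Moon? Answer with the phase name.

waxing gibbous

θ ≈ 360° × 11/29.5 = 134°, which falls in the waxing gibbous sector.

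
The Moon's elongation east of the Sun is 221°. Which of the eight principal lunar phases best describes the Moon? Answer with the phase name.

waning gibbous

221° lies in the waning gibbous sector of the 8-phase cycle.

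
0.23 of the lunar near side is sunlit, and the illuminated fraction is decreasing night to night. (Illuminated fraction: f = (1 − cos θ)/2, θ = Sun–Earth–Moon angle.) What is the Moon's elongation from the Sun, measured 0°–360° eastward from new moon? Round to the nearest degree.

303°

Invert f = (1 − cos θ)/2 to get cos θ = 1 − 2(0.23) = 0.540, hence θ₀ = arccos 0.540 = 57.3°.
A waning Moon lies in 180°–360°, so θ = 360° − 57.3° = 302.7°.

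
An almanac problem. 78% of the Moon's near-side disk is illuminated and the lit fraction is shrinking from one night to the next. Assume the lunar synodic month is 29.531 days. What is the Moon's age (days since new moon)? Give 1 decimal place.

19.4 days

Invert f = (1 − cos θ)/2 to get cos θ = 1 − 2(0.78) = -0.560, hence θ₀ = arccos -0.560 = 124.1°.
A waning Moon lies in 180°–360°, so θ = 360° − 124.1° = 235.9°.
That fraction of the synodic month is 235.9/360 × 29.531 d ≈ 19.35 d.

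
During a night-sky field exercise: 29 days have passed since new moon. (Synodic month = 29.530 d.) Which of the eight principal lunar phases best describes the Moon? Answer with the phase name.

At 29/29.530 of the cycle, θ ≈ 354° — the new moon range.

new moon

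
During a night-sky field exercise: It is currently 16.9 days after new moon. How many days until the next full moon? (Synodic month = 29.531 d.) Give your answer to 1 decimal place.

27.4 days

Full moon is 0.5 of the way through the cycle: age 0.5 × 29.531 = 14.765 d.
This lunation's full moon (14.765 d) has passed, so add one period: 44.296 − 16.9 = 27.396 days.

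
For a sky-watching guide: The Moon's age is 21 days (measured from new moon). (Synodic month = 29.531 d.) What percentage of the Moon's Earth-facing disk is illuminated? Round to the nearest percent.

The Moon has covered 21/29.531 of its cycle, so θ ≈ 360° × 21/29.531 = 256.0°.
Illuminated fraction = (1 − cos 256.0°)/2 = (1 − (-0.242))/2 ≈ 0.621, so 62%.

62%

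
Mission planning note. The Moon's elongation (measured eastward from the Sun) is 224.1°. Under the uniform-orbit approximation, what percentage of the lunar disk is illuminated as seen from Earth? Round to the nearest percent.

f = (1 − cos 224.1°)/2 = (1 − (-0.718))/2 ≈ 0.859, i.e. 86%.

86%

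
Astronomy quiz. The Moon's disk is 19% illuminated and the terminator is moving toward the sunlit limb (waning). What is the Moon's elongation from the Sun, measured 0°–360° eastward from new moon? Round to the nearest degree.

308°

cos θ = 1 − 2f = 0.620, giving a principal value of 51.7°.
Since the Moon is past full (waning), take the reflex angle: θ = 360° − 51.7° = 308.3°.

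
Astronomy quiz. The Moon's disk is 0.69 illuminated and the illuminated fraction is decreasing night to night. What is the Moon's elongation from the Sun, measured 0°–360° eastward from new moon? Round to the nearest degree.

248°

cos θ = 1 − 2f = -0.380, giving a principal value of 112.3°.
A waning Moon lies in 180°–360°, so θ = 360° − 112.3° = 247.7°.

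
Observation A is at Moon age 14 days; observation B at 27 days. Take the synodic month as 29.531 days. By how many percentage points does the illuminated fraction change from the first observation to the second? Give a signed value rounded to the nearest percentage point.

-92 pp

First observation: θ = 360°·14/29.531 = 170.7°, so f = 0.993.
Second observation: θ = 329.1°, f = 0.071.
Δf = 0.071 − 0.993 = -0.923, i.e. -92 pp.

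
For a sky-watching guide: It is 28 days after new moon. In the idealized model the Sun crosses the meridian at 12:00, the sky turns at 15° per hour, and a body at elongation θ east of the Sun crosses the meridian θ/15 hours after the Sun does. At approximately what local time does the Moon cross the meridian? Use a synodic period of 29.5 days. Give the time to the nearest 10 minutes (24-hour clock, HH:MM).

10:50

Phase angle: θ = 360°·(28 d)/(29.5 d) = 341.7°.
At 15° of sky rotation per hour, 341.7° corresponds to a 22.78 h lag.
12:00 + 22.780 h ≈ 10:47 → 10:50 to the nearest ten minutes.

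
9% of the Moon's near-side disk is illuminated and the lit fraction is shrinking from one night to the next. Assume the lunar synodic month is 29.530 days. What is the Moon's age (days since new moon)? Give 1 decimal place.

From f = (1 − cos θ)/2: cos θ = 1 − 2×0.09 = 0.820; arccos → 34.9°.
A waning Moon lies in 180°–360°, so θ = 360° − 34.9° = 325.1°.
Age = 29.530 × 325.1°/360° ≈ 26.67 days.

26.7 days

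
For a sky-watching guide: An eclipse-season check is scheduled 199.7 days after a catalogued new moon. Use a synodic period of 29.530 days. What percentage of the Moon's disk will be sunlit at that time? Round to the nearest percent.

Reduce mod P: 199.7 − 6×29.530 = 22.52 d into the current lunation.
The Moon has covered 22.52/29.530 of its cycle, so θ ≈ 360° × 22.52/29.530 = 274.5°.
cos 274.5° = 0.079, so f = (1 − 0.079)/2 = 0.460, so 46%.

46%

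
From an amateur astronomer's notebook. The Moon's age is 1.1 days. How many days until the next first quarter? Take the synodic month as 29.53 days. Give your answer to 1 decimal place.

First quarter occurs at elongation 90°, i.e. at age 29.53 × 90/360 = 7.383 d.
So 6.283 days remain (7.383 − 1.1).

6.3 days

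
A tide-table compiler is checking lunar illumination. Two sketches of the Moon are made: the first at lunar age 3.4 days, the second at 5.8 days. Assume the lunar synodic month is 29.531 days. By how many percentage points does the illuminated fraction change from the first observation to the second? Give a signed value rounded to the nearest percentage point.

θ₁ = 360° × 3.4/29.531 = 41.4°, f₁ = (1 − cos θ₁)/2 = 0.125.
θ₂ = 360° × 5.8/29.531 = 70.7°, f₂ = (1 − cos θ₂)/2 = 0.335.
Change = f₂ − f₁ = +0.210 → +21 percentage points.

+21 pp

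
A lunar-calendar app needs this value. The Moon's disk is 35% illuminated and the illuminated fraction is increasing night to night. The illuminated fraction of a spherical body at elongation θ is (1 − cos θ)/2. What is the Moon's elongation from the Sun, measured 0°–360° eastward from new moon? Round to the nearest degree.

73°

Invert f = (1 − cos θ)/2 to get cos θ = 1 − 2(0.35) = 0.300, hence θ₀ = arccos 0.300 = 72.5°.
Waxing ⇒ before full, so θ = 72.5°.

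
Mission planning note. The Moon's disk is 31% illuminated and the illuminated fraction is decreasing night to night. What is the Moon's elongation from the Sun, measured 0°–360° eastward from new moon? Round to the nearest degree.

From f = (1 − cos θ)/2: cos θ = 1 − 2×0.31 = 0.380; arccos → 67.7°.
Since the Moon is past full (waning), take the reflex angle: θ = 360° − 67.7° = 292.3°.

292°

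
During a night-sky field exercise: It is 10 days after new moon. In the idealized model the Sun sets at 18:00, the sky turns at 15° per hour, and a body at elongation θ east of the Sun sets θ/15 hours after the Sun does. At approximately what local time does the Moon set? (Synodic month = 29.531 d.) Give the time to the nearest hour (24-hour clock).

02:00

Elongation θ = 360° × 10/29.531 ≈ 121.9°.
The Moon trails the Sun by θ/15 = 121.9/15 ≈ 8.13 hours.
18:00 + 8.13 h ≈ 02:08 → 02:00 to the nearest hour.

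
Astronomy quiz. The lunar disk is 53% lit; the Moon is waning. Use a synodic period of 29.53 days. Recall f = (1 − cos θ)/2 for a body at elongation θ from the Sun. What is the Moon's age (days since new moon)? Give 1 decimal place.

21.9 days

cos θ = 1 − 2f = -0.060, giving a principal value of 93.4°.
Since the Moon is past full (waning), take the reflex angle: θ = 360° − 93.4° = 266.6°.
Age = 29.53 × 266.6°/360° ≈ 21.87 days.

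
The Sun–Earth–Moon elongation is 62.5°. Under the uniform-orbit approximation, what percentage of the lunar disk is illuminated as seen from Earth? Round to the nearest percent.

cos 62.5° = 0.462, so f = (1 − 0.462)/2 = 0.269, i.e. 27%.

27%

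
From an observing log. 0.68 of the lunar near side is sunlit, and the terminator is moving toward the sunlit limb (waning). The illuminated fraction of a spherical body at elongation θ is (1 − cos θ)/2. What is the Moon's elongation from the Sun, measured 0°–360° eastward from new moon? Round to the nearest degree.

249°

From f = (1 − cos θ)/2: cos θ = 1 − 2×0.68 = -0.360; arccos → 111.1°.
Waning ⇒ past full, so θ = 360° − 111.1° = 248.9°.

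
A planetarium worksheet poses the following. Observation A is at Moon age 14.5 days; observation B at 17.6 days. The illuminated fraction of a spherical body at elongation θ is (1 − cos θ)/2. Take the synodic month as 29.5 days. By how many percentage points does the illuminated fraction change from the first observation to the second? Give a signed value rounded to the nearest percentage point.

-9 percentage points

θ₁ = 360° × 14.5/29.5 = 176.9°, f₁ = (1 − cos θ₁)/2 = 0.999.
θ₂ = 360° × 17.6/29.5 = 214.8°, f₂ = (1 − cos θ₂)/2 = 0.911.
Change = f₂ − f₁ = -0.089 → -9 percentage points.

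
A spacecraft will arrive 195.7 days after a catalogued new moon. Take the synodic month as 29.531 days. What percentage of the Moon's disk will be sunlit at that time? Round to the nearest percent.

195.7/29.531 = 6.627 lunations, so 6 complete cycles and 18.51 d into the next.
The Moon has covered 18.51/29.531 of its cycle, so θ ≈ 360° × 18.51/29.531 = 225.7°.
Illuminated fraction = (1 − cos 225.7°)/2 = (1 − (-0.698))/2 ≈ 0.849, so 85%.

85%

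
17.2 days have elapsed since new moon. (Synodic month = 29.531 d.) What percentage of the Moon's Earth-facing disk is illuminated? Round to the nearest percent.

Elongation θ = 360° × 17.2/29.531 ≈ 209.7°.
Illuminated fraction = (1 − cos 209.7°)/2 = (1 − (-0.869))/2 ≈ 0.934, so 93%.

93%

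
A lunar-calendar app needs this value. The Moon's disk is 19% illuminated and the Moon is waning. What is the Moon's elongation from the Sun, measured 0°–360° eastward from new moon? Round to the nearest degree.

308°

From f = (1 − cos θ)/2: cos θ = 1 − 2×0.19 = 0.620; arccos → 51.7°.
Since the Moon is past full (waning), take the reflex angle: θ = 360° − 51.7° = 308.3°.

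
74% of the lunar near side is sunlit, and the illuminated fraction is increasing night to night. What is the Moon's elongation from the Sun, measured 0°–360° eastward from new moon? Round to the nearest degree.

119°

cos θ = 1 − 2f = -0.480, giving a principal value of 118.7°.
Waxing ⇒ before full, so θ = 118.7°.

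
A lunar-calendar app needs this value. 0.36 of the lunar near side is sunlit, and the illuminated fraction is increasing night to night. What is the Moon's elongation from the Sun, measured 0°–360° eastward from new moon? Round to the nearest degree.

74°

From f = (1 − cos θ)/2: cos θ = 1 − 2×0.36 = 0.280; arccos → 73.7°.
Before full moon the principal value applies: θ = 73.7°.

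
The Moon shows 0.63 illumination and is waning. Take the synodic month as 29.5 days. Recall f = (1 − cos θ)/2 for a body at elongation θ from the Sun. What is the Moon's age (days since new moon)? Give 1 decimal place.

From f = (1 − cos θ)/2: cos θ = 1 − 2×0.63 = -0.260; arccos → 105.1°.
Since the Moon is past full (waning), take the reflex angle: θ = 360° − 105.1° = 254.9°.
Age = 29.5 × 254.9°/360° ≈ 20.89 days.

20.9 days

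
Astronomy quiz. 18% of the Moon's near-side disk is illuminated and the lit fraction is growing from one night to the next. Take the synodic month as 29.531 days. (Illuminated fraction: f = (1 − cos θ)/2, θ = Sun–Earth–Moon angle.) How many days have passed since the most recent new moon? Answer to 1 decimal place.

4.1 days

Invert f = (1 − cos θ)/2 to get cos θ = 1 − 2(0.18) = 0.640, hence θ₀ = arccos 0.640 = 50.2°.
Before full moon the principal value applies: θ = 50.2°.
Age = 29.531 × 50.2°/360° ≈ 4.12 days.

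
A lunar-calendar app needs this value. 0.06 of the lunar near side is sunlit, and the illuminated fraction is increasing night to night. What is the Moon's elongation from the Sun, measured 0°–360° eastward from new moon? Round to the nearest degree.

From f = (1 − cos θ)/2: cos θ = 1 − 2×0.06 = 0.880; arccos → 28.4°.
Waxing ⇒ before full, so θ = 28.4°.

28°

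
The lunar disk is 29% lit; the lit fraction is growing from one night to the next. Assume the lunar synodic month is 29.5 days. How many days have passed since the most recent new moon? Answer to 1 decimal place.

5.3 days

Invert f = (1 − cos θ)/2 to get cos θ = 1 − 2(0.29) = 0.420, hence θ₀ = arccos 0.420 = 65.2°.
Waxing ⇒ before full, so θ = 65.2°.
Age = 29.5 × 65.2°/360° ≈ 5.34 days.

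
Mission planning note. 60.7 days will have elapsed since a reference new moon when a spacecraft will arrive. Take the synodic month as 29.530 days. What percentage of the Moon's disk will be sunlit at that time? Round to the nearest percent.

60.7 d spans 2 complete synodic months (2 × 29.530 = 59.06 d) plus 1.64 d.
Elongation θ = 360° × 1.64/29.530 ≈ 20.0°.
With cos θ = 0.940, the lit fraction is (1 − 0.940)/2 ≈ 0.030, so 3%.

3%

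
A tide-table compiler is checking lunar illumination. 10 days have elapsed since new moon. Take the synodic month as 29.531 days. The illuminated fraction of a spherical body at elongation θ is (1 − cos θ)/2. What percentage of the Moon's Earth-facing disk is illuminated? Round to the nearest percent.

76%

Elongation θ = 360° × 10/29.531 ≈ 121.9°.
With cos θ = (-0.529), the lit fraction is (1 − (-0.529))/2 ≈ 0.764, so 76%.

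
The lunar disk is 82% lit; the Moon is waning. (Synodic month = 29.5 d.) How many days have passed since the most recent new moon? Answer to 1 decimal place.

18.9 days

Invert f = (1 − cos θ)/2 to get cos θ = 1 − 2(0.82) = -0.640, hence θ₀ = arccos -0.640 = 129.8°.
Waning ⇒ past full, so θ = 360° − 129.8° = 230.2°.
That fraction of the synodic month is 230.2/360 × 29.5 d ≈ 18.86 d.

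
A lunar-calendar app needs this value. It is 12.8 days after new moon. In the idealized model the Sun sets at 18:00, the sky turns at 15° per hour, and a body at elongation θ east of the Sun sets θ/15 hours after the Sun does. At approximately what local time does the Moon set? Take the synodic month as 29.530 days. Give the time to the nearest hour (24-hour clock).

Elongation θ = 360° × 12.8/29.530 ≈ 156.0°.
At 15° of sky rotation per hour, 156.0° corresponds to a 10.40 h lag.
18:00 + 10.40 h ≈ 04:24 → 04:00 to the nearest hour.

04:00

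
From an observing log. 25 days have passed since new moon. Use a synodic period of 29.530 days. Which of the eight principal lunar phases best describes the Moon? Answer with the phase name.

At 25/29.530 of the cycle, θ ≈ 305° — the waning crescent range.

waning crescent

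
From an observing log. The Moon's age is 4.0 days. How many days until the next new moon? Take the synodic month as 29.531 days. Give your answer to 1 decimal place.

25.5 days

The next new moon completes the synodic month: 29.531 − 4.0 = 25.531 days.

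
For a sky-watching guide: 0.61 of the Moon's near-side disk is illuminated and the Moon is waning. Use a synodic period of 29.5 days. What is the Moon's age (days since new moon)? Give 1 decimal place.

21.1 days

Invert f = (1 − cos θ)/2 to get cos θ = 1 − 2(0.61) = -0.220, hence θ₀ = arccos -0.220 = 102.7°.
Waning ⇒ past full, so θ = 360° − 102.7° = 257.3°.
Age = 29.5 × 257.3°/360° ≈ 21.08 days.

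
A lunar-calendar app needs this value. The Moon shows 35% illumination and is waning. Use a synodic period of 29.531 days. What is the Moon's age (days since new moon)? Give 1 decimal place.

Invert f = (1 − cos θ)/2 to get cos θ = 1 − 2(0.35) = 0.300, hence θ₀ = arccos 0.300 = 72.5°.
Since the Moon is past full (waning), take the reflex angle: θ = 360° − 72.5° = 287.5°.
Age = 29.531 × 287.5°/360° ≈ 23.58 days.

23.6 days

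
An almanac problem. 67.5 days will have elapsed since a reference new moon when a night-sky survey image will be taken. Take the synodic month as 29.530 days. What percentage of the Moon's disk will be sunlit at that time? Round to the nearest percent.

Reduce mod P: 67.5 − 2×29.530 = 8.44 d into the current lunation.
The Moon has covered 8.44/29.530 of its cycle, so θ ≈ 360° × 8.44/29.530 = 102.9°.
With cos θ = (-0.223), the lit fraction is (1 − (-0.223))/2 ≈ 0.612, so 61%.

61%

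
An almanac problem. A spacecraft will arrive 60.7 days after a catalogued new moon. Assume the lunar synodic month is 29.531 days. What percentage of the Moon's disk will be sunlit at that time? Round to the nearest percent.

3%

60.7/29.531 = 2.055 lunations, so 2 complete cycles and 1.64 d into the next.
The Moon has covered 1.64/29.531 of its cycle, so θ ≈ 360° × 1.64/29.531 = 20.0°.
With cos θ = 0.940, the lit fraction is (1 − 0.940)/2 ≈ 0.030, so 3%.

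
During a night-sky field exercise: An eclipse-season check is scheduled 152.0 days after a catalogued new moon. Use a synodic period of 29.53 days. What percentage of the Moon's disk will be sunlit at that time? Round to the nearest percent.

20%

152.0/29.53 = 5.147 lunations, so 5 complete cycles and 4.35 d into the next.
The Moon has covered 4.35/29.53 of its cycle, so θ ≈ 360° × 4.35/29.53 = 53.0°.
Illuminated fraction = (1 − cos 53.0°)/2 = (1 − 0.601)/2 ≈ 0.199, so 20%.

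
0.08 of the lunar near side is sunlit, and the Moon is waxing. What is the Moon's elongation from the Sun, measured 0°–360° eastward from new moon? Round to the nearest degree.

Invert f = (1 − cos θ)/2 to get cos θ = 1 − 2(0.08) = 0.840, hence θ₀ = arccos 0.840 = 32.9°.
Waxing ⇒ before full, so θ = 32.9°.

33°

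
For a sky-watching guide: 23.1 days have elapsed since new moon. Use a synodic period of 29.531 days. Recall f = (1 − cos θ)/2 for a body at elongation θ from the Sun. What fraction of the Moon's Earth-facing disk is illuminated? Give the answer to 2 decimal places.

Phase angle: θ = 360°·(23.1 d)/(29.531 d) = 281.6°.
With cos θ = 0.201, the lit fraction is (1 − 0.201)/2 ≈ 0.399.

0.40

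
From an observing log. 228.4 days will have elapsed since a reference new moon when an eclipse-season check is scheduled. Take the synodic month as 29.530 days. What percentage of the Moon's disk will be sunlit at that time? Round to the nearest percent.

55%

228.4/29.530 = 7.735 lunations, so 7 complete cycles and 21.69 d into the next.
Elongation θ = 360° × 21.69/29.530 ≈ 264.4°.
With cos θ = (-0.097), the lit fraction is (1 − (-0.097))/2 ≈ 0.549, so 55%.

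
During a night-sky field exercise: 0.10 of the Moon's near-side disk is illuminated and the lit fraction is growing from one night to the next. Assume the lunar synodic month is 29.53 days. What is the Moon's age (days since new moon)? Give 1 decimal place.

Invert f = (1 − cos θ)/2 to get cos θ = 1 − 2(0.10) = 0.800, hence θ₀ = arccos 0.800 = 36.9°.
The Moon is waxing (0°–180°), so θ = 36.9° directly.
At 360°/29.53 d per day, 36.9° corresponds to 3.02 days.

3.0 days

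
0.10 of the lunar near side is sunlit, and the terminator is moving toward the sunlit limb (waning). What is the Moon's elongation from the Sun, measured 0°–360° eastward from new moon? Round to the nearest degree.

323°

Invert f = (1 − cos θ)/2 to get cos θ = 1 − 2(0.10) = 0.800, hence θ₀ = arccos 0.800 = 36.9°.
Since the Moon is past full (waning), take the reflex angle: θ = 360° − 36.9° = 323.1°.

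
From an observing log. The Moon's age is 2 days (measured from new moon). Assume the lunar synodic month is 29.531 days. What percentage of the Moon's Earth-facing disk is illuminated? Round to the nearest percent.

Phase angle: θ = 360°·(2 d)/(29.531 d) = 24.4°.
cos 24.4° = 0.911, so f = (1 − 0.911)/2 = 0.045, so 4%.

4%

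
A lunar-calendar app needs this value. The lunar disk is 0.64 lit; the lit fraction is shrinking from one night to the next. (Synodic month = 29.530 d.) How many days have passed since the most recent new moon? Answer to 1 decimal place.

20.8 days

cos θ = 1 − 2f = -0.280, giving a principal value of 106.3°.
Waning ⇒ past full, so θ = 360° − 106.3° = 253.7°.
That fraction of the synodic month is 253.7/360 × 29.530 d ≈ 20.81 d.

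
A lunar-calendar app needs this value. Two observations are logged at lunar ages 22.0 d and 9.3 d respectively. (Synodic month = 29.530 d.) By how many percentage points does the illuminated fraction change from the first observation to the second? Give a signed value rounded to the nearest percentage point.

+18 pp

θ₁ = 360° × 22.0/29.530 = 268.2°, f₁ = (1 − cos θ₁)/2 = 0.516.
θ₂ = 360° × 9.3/29.530 = 113.4°, f₂ = (1 − cos θ₂)/2 = 0.698.
Change = f₂ − f₁ = +0.183 → +18 percentage points.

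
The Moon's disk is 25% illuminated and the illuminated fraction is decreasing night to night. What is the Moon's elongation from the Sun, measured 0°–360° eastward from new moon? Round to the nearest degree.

300°

cos θ = 1 − 2f = 0.500, giving a principal value of 60.0°.
A waning Moon lies in 180°–360°, so θ = 360° − 60.0° = 300.0°.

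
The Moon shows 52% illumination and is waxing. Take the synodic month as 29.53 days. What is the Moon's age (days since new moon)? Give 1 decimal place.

7.6 days

cos θ = 1 − 2f = -0.040, giving a principal value of 92.3°.
Before full moon the principal value applies: θ = 92.3°.
At 360°/29.53 d per day, 92.3° corresponds to 7.57 days.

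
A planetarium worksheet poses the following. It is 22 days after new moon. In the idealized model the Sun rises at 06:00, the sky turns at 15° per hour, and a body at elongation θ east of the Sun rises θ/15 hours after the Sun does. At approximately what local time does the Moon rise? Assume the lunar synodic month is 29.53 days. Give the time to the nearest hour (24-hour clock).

00:00

Elongation θ = 360° × 22/29.53 ≈ 268.2°.
The Moon trails the Sun by θ/15 = 268.2/15 ≈ 17.88 hours.
06:00 + 17.88 h ≈ 23:53 → 00:00 to the nearest hour.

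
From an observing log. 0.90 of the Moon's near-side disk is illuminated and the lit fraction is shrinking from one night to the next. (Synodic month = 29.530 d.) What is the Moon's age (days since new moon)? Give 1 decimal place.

17.8 days

From f = (1 − cos θ)/2: cos θ = 1 − 2×0.90 = -0.800; arccos → 143.1°.
Since the Moon is past full (waning), take the reflex angle: θ = 360° − 143.1° = 216.9°.
At 360°/29.530 d per day, 216.9° corresponds to 17.79 days.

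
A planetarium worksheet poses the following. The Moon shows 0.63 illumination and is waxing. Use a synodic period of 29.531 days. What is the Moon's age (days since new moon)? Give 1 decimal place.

8.6 days

From f = (1 − cos θ)/2: cos θ = 1 − 2×0.63 = -0.260; arccos → 105.1°.
Before full moon the principal value applies: θ = 105.1°.
That fraction of the synodic month is 105.1/360 × 29.531 d ≈ 8.62 d.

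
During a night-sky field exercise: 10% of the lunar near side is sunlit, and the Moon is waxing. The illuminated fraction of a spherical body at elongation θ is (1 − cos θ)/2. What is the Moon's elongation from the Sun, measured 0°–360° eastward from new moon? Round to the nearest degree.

37°

cos θ = 1 − 2f = 0.800, giving a principal value of 36.9°.
Before full moon the principal value applies: θ = 36.9°.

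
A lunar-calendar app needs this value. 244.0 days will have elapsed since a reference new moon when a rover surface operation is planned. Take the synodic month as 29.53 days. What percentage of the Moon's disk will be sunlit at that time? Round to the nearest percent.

54%

244.0/29.53 = 8.263 lunations, so 8 complete cycles and 7.76 d into the next.
The Moon has covered 7.76/29.53 of its cycle, so θ ≈ 360° × 7.76/29.53 = 94.6°.
cos 94.6° = (-0.080), so f = (1 − (-0.080))/2 = 0.540, so 54%.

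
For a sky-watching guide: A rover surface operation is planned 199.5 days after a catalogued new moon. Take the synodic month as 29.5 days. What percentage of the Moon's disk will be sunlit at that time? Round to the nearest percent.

199.5 d spans 6 complete synodic months (6 × 29.5 = 177.00 d) plus 22.50 d.
Phase angle: θ = 360°·(22.50 d)/(29.5 d) = 274.6°.
Illuminated fraction = (1 − cos 274.6°)/2 = (1 − 0.080)/2 ≈ 0.460, so 46%.

46%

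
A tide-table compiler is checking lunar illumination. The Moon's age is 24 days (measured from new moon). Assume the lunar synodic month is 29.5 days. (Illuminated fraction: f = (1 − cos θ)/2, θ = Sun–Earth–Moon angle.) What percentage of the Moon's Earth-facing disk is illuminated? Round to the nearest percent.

The Moon has covered 24/29.5 of its cycle, so θ ≈ 360° × 24/29.5 = 292.9°.
cos 292.9° = 0.389, so f = (1 − 0.389)/2 = 0.306, so 31%.

31%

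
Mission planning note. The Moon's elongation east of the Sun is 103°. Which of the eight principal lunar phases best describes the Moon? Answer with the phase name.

The first quarter sector spans roughly 68°–112°; 103° falls inside it.

first quarter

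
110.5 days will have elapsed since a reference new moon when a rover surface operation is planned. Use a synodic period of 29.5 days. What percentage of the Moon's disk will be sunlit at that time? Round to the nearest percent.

110.5/29.5 = 3.746 lunations, so 3 complete cycles and 22.00 d into the next.
Phase angle: θ = 360°·(22.00 d)/(29.5 d) = 268.5°.
With cos θ = (-0.027), the lit fraction is (1 − (-0.027))/2 ≈ 0.513, so 51%.

51%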